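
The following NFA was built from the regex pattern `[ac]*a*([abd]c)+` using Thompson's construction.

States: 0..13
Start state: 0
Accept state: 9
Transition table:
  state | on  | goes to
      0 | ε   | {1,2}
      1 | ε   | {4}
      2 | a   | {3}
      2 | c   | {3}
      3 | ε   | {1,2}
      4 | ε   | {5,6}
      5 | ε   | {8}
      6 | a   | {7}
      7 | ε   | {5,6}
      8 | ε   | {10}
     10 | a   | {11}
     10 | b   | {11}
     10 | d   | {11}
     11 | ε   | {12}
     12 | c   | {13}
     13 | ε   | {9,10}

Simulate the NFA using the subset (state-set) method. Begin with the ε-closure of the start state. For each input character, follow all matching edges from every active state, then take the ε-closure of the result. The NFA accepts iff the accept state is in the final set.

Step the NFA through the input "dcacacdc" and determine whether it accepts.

initial (ε-close {0}): {0,1,2,4,5,6,8,10}
'd' @ 1: {11,12}
'c' @ 2: {9,10,13}  ✓accept
'a' @ 3: {11,12}
'c' @ 4: {9,10,13}  ✓accept
'a' @ 5: {11,12}
'c' @ 6: {9,10,13}  ✓accept
'd' @ 7: {11,12}
'c' @ 8: {9,10,13}  ✓accept
after full input: {9,10,13}  (accept=9 in)

Answer: ACCEPT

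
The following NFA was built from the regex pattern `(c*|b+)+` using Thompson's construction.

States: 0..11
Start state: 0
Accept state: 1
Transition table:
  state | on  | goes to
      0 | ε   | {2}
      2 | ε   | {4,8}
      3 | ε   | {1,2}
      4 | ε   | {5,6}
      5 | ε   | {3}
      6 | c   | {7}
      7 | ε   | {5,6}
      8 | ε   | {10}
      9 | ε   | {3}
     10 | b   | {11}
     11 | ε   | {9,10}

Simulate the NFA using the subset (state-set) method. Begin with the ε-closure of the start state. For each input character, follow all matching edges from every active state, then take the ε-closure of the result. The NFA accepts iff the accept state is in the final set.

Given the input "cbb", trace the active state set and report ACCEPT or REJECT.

Answer: ACCEPT

Trace:
S₀ = ε-closure({0}) = {0,1,2,3,4,5,6,8,10}
'c' @ 1: {1,2,3,4,5,6,7,8,10}  [accepting]
'b' @ 2: {1,2,3,4,5,6,8,9,10,11}  [accepting]
'b' @ 3: {1,2,3,4,5,6,8,9,10,11}  [accepting]
after full input: {1,2,3,4,5,6,8,9,10,11}  (accept=1 in)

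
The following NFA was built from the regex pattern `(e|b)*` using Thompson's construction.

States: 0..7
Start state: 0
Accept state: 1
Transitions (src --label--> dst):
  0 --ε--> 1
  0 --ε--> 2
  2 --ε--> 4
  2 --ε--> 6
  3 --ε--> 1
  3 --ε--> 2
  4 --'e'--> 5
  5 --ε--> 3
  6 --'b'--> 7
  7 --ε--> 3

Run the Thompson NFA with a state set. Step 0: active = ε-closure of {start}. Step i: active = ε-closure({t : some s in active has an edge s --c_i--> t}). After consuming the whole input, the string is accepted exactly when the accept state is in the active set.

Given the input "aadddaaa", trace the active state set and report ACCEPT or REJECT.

Answer: REJECT

Derivation:
S₀ = ε-closure({0}) = {0,1,2,4,6}
'a' @ 1: {}  — no active states
rest 'adddaaa' ignored (set empty)
end set {} — state 1 not in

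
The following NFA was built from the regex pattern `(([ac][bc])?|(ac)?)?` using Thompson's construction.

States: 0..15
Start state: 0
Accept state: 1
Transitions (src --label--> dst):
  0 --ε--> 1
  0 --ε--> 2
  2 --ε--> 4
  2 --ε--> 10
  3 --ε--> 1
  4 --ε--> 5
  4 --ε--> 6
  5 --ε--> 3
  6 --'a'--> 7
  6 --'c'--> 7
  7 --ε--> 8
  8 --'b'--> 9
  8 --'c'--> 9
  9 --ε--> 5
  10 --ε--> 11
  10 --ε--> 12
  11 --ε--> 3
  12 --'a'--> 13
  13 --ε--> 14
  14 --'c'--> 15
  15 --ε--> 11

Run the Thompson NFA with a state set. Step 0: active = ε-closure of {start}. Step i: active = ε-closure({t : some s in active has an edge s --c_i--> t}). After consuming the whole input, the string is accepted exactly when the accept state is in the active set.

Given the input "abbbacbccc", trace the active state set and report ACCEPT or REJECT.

S₀ = ε-closure({0}) = {0,1,2,3,4,5,6,10,11,12}
'a' @ 1: {7,8,13,14}
'b' @ 2: {1,3,5,9}  [accepting]
'b' @ 3: {}  — dead — no transitions
rest 'bacbccc' ignored (set empty)
final: {}; accept 1 not in set

Answer: REJECT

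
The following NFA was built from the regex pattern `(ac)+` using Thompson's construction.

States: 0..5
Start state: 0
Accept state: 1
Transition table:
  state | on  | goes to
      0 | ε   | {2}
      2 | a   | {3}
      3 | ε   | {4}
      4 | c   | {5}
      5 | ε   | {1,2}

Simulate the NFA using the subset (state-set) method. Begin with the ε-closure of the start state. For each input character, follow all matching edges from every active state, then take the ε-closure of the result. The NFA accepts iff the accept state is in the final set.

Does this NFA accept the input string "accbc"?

Answer: REJECT

Steps:
initial (ε-close {0}): {0,2}
'a' @ 1: {3,4}
'c' @ 2: {1,2,5}  (accept∈set)
'c' @ 3: {}  — no active states
rest 'bc' ignored (set empty)
final: {}; accept 1 not in set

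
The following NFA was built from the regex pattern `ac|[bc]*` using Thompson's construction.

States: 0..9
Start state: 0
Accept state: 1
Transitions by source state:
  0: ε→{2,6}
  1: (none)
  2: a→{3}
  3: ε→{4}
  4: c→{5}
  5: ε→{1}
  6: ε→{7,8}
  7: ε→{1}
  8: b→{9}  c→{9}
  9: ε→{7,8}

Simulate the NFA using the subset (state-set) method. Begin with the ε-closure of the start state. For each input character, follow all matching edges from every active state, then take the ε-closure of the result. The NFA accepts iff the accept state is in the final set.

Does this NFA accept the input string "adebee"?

start: ε-closure({0}) = {0,1,2,6,7,8}
'a' @ 1: {3,4}
'd' @ 2: {}  — no active states
rest 'ebee' ignored (set empty)
end set {} — state 1 not in

Answer: REJECT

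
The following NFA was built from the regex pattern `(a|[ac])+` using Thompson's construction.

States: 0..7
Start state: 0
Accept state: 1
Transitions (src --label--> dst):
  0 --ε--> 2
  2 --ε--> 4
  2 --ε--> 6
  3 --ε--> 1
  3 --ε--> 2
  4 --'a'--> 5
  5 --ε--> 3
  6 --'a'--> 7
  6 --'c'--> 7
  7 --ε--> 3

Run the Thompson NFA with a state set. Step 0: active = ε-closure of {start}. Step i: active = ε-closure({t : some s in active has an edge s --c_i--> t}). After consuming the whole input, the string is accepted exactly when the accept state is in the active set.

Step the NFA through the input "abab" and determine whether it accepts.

Answer: REJECT

Derivation:
start: ε-closure({0}) = {0,2,4,6}
'a' @ 1: {1,2,3,4,5,6,7}  (accept∈set)
'b' @ 2: {}  — state set empty
rest 'ab' ignored (set empty)
final: {}; accept 1 not in set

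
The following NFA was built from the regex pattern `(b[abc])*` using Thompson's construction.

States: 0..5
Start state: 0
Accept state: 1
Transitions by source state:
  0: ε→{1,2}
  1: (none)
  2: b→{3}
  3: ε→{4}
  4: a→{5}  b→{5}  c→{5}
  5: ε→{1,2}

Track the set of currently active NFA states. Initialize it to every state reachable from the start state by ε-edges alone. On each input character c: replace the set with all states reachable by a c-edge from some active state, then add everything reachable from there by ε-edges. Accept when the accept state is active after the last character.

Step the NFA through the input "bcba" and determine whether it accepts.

Answer: ACCEPT

Trace:
start: ε-closure({0}) = {0,1,2}
'b' @ 1: {3,4}
'c' @ 2: {1,2,5}  ✓accept
'b' @ 3: {3,4}
'a' @ 4: {1,2,5}  ✓accept
end set {1,2,5} — state 1 in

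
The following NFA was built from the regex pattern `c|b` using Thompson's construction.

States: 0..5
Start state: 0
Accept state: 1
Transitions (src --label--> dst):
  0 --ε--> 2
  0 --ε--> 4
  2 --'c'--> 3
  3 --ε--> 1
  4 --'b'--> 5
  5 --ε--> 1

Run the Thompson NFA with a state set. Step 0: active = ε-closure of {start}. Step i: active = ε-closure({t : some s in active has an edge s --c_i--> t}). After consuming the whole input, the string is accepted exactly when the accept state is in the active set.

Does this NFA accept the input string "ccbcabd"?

Answer: REJECT

Steps:
start: ε-closure({0}) = {0,2,4}
'c' @ 1: {1,3}  ✓accept
'c' @ 2: {}  — dead — no transitions
rest 'bcabd' ignored (set empty)
end set {} — state 1 not in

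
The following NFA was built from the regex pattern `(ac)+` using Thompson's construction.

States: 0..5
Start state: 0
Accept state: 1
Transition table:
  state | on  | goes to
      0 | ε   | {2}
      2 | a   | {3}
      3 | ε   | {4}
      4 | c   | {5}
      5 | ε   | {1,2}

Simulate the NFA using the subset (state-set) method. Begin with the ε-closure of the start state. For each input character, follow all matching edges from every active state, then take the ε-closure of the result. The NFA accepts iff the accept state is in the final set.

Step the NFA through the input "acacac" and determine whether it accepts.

Answer: ACCEPT

Trace:
initial (ε-close {0}): {0,2}
'a' @ 1: {3,4}
'c' @ 2: {1,2,5}  (accept∈set)
'a' @ 3: {3,4}
'c' @ 4: {1,2,5}  (accept∈set)
'a' @ 5: {3,4}
'c' @ 6: {1,2,5}  (accept∈set)
final: {1,2,5}; accept 1 in set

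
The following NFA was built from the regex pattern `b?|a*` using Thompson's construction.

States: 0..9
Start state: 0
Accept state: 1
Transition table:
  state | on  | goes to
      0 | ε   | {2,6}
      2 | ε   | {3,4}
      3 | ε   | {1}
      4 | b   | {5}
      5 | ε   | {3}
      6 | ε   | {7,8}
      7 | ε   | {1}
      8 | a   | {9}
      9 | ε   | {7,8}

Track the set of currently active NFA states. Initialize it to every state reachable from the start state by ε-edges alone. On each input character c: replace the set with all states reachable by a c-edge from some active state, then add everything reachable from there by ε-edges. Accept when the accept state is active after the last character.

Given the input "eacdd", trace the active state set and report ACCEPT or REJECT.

initial (ε-close {0}): {0,1,2,3,4,6,7,8}
'e' @ 1: {}  — no active states
rest 'acdd' ignored (set empty)
final: {}; accept 1 not in set

Answer: REJECT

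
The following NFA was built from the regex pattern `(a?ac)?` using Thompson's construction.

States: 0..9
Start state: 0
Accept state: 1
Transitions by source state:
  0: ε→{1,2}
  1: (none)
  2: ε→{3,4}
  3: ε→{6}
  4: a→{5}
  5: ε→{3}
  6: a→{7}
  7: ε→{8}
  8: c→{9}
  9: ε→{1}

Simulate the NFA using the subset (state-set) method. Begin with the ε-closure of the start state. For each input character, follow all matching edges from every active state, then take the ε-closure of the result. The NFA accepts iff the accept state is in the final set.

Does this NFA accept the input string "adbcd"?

S₀ = ε-closure({0}) = {0,1,2,3,4,6}
'a' @ 1: {3,5,6,7,8}
'd' @ 2: {}  — dead — no transitions
rest 'bcd' ignored (set empty)
after full input: {}  (accept=1 not in)

Answer: REJECT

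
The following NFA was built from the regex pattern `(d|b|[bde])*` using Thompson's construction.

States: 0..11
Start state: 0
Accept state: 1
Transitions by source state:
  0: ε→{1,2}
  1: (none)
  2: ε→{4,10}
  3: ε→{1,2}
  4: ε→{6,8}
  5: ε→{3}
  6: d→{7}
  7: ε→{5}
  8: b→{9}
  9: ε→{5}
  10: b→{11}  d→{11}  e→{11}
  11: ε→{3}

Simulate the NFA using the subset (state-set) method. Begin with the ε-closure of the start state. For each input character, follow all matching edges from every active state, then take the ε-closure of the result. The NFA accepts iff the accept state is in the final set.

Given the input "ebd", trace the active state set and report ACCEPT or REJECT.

start: ε-closure({0}) = {0,1,2,4,6,8,10}
'e' @ 1: {1,2,3,4,6,8,10,11}  (accept∈set)
'b' @ 2: {1,2,3,4,5,6,8,9,10,11}  (accept∈set)
'd' @ 3: {1,2,3,4,5,6,7,8,10,11}  (accept∈set)
final: {1,2,3,4,5,6,7,8,10,11}; accept 1 in set

Answer: ACCEPT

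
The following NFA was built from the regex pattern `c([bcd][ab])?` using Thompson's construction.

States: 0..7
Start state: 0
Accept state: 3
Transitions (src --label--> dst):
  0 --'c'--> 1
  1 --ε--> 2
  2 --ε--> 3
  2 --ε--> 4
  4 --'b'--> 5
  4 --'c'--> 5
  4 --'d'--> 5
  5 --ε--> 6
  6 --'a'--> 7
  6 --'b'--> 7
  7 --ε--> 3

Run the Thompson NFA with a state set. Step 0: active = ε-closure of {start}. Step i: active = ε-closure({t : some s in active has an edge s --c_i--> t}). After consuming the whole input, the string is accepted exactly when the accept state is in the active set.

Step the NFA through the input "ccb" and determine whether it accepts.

S₀ = ε-closure({0}) = {0}
'c' @ 1: {1,2,3,4}  ✓accept
'c' @ 2: {5,6}
'b' @ 3: {3,7}  ✓accept
after full input: {3,7}  (accept=3 in)

Answer: ACCEPT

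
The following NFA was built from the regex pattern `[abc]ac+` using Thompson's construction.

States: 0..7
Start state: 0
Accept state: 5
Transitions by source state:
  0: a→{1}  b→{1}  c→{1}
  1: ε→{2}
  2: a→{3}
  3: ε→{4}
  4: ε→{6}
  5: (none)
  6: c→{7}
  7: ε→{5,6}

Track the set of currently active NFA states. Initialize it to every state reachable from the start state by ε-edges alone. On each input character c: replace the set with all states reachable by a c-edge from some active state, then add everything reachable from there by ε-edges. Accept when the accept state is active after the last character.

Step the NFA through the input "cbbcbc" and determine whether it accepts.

start: ε-closure({0}) = {0}
'c' @ 1: {1,2}
'b' @ 2: {}  — no active states
rest 'bcbc' ignored (set empty)
final: {}; accept 5 not in set

Answer: REJECT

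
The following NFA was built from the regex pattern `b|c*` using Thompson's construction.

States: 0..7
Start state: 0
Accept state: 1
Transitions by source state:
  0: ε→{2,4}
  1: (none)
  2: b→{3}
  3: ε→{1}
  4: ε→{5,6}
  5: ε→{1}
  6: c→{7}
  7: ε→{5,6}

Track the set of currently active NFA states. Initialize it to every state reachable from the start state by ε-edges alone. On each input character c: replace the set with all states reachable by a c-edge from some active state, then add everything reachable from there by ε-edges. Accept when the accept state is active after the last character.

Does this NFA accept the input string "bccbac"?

S₀ = ε-closure({0}) = {0,1,2,4,5,6}
'b' @ 1: {1,3}  ✓accept
'c' @ 2: {}  — state set empty
rest 'cbac' ignored (set empty)
end set {} — state 1 not in

Answer: REJECT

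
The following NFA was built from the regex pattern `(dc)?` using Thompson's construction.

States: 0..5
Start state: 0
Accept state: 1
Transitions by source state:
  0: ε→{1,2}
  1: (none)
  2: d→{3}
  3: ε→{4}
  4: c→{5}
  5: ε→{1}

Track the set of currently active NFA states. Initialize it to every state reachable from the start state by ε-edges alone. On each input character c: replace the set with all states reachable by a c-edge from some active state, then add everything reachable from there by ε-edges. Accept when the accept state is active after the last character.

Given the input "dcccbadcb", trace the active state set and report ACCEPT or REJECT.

Answer: REJECT

Steps:
start: ε-closure({0}) = {0,1,2}
'd' @ 1: {3,4}
'c' @ 2: {1,5}  [accepting]
'c' @ 3: {}  — no active states
rest 'cbadcb' ignored (set empty)
final: {}; accept 1 not in set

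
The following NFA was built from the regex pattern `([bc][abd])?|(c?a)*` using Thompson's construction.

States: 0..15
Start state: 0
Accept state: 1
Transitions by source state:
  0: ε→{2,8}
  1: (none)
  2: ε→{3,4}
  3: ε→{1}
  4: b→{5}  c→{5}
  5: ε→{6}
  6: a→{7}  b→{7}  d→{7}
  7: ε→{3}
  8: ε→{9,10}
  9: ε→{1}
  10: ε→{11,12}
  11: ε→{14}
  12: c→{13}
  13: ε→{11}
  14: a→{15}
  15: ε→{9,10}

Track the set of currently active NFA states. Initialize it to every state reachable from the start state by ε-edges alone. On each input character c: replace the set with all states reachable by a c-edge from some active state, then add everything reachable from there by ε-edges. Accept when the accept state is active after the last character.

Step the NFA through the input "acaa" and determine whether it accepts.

S₀ = ε-closure({0}) = {0,1,2,3,4,8,9,10,11,12,14}
'a' @ 1: {1,9,10,11,12,14,15}  ✓accept
'c' @ 2: {11,13,14}
'a' @ 3: {1,9,10,11,12,14,15}  ✓accept
'a' @ 4: {1,9,10,11,12,14,15}  ✓accept
after full input: {1,9,10,11,12,14,15}  (accept=1 in)

Answer: ACCEPT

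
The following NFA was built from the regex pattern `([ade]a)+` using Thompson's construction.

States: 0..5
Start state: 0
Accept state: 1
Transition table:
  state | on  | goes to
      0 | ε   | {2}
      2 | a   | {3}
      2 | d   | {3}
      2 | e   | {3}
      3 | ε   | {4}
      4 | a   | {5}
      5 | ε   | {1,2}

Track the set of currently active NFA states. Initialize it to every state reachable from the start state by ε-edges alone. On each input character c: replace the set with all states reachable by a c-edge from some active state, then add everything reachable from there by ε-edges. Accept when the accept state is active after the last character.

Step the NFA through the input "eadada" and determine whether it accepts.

S₀ = ε-closure({0}) = {0,2}
'e' @ 1: {3,4}
'a' @ 2: {1,2,5}  (accept∈set)
'd' @ 3: {3,4}
'a' @ 4: {1,2,5}  (accept∈set)
'd' @ 5: {3,4}
'a' @ 6: {1,2,5}  (accept∈set)
end set {1,2,5} — state 1 in

Answer: ACCEPT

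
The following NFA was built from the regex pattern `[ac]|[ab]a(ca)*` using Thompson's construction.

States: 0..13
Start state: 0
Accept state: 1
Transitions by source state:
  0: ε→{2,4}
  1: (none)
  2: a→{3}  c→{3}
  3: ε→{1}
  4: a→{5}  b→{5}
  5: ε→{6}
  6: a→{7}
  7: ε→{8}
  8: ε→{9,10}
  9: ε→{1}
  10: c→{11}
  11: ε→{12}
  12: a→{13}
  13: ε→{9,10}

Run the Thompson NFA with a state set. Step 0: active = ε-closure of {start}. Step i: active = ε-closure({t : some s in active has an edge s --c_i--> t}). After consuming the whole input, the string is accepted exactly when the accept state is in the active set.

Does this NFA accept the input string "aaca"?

start: ε-closure({0}) = {0,2,4}
'a' @ 1: {1,3,5,6}  [accepting]
'a' @ 2: {1,7,8,9,10}  [accepting]
'c' @ 3: {11,12}
'a' @ 4: {1,9,10,13}  [accepting]
after full input: {1,9,10,13}  (accept=1 in)

Answer: ACCEPT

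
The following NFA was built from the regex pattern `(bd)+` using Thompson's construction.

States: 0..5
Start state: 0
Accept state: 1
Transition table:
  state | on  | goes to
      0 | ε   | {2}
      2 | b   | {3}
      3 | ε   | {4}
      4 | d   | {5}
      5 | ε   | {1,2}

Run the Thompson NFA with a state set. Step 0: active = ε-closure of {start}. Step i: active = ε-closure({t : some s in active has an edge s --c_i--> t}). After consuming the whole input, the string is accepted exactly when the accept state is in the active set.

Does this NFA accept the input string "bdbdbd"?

Answer: ACCEPT

Derivation:
start: ε-closure({0}) = {0,2}
'b' @ 1: {3,4}
'd' @ 2: {1,2,5}  (accept∈set)
'b' @ 3: {3,4}
'd' @ 4: {1,2,5}  (accept∈set)
'b' @ 5: {3,4}
'd' @ 6: {1,2,5}  (accept∈set)
end set {1,2,5} — state 1 in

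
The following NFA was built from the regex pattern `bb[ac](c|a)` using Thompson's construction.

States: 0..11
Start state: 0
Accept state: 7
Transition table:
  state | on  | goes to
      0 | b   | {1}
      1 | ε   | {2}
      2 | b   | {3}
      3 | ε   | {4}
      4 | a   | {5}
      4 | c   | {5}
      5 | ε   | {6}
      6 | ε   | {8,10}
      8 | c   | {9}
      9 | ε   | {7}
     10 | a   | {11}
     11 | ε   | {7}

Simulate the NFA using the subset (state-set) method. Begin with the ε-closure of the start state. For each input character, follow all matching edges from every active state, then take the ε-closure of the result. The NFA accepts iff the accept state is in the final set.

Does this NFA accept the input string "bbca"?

initial (ε-close {0}): {0}
'b' @ 1: {1,2}
'b' @ 2: {3,4}
'c' @ 3: {5,6,8,10}
'a' @ 4: {7,11}  (accept∈set)
after full input: {7,11}  (accept=7 in)

Answer: ACCEPT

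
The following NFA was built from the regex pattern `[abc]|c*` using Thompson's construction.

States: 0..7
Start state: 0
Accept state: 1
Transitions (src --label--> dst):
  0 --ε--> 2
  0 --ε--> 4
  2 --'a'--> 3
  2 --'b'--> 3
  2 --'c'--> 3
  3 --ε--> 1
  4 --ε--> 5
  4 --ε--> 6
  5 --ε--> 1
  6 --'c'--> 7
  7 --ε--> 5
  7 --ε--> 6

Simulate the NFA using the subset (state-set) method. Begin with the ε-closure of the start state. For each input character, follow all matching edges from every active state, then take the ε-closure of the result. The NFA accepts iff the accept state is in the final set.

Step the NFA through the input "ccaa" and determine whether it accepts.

start: ε-closure({0}) = {0,1,2,4,5,6}
'c' @ 1: {1,3,5,6,7}  (accept∈set)
'c' @ 2: {1,5,6,7}  (accept∈set)
'a' @ 3: {}  — state set empty
rest 'a' ignored (set empty)
end set {} — state 1 not in

Answer: REJECT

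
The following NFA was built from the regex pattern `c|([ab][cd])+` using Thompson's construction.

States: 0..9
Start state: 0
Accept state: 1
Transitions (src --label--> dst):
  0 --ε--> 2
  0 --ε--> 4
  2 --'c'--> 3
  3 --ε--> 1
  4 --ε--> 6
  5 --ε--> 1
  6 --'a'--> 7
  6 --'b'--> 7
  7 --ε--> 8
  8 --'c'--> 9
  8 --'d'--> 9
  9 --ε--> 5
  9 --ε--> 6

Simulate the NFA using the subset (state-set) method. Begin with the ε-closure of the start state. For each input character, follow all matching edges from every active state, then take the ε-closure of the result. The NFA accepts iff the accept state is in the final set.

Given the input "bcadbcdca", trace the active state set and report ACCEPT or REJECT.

Answer: REJECT

Trace:
start: ε-closure({0}) = {0,2,4,6}
'b' @ 1: {7,8}
'c' @ 2: {1,5,6,9}  (accept∈set)
'a' @ 3: {7,8}
'd' @ 4: {1,5,6,9}  (accept∈set)
'b' @ 5: {7,8}
'c' @ 6: {1,5,6,9}  (accept∈set)
'd' @ 7: {}  — dead — no transitions
rest 'ca' ignored (set empty)
end set {} — state 1 not in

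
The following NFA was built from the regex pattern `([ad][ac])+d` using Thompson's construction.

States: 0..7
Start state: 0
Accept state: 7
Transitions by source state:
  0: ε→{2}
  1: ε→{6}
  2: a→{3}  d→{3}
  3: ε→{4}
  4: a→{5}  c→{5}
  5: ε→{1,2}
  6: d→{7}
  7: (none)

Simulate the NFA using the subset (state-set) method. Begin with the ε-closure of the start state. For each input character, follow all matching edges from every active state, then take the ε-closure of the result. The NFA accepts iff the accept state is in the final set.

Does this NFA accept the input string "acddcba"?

start: ε-closure({0}) = {0,2}
'a' @ 1: {3,4}
'c' @ 2: {1,2,5,6}
'd' @ 3: {3,4,7}  [accepting]
'd' @ 4: {}  — state set empty
rest 'cba' ignored (set empty)
final: {}; accept 7 not in set

Answer: REJECT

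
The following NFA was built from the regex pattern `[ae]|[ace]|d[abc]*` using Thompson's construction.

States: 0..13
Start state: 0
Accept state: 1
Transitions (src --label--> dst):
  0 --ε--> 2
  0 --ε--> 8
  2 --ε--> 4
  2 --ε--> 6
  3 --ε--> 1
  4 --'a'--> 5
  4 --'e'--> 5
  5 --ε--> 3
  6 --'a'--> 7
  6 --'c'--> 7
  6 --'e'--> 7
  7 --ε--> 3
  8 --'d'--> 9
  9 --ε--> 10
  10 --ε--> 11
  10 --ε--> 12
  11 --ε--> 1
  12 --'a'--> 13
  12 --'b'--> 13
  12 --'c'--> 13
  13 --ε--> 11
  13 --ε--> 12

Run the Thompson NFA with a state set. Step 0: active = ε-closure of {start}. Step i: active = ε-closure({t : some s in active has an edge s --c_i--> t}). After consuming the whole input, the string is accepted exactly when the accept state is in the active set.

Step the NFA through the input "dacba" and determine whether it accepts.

Answer: ACCEPT

Derivation:
start: ε-closure({0}) = {0,2,4,6,8}
'd' @ 1: {1,9,10,11,12}  [accepting]
'a' @ 2: {1,11,12,13}  [accepting]
'c' @ 3: {1,11,12,13}  [accepting]
'b' @ 4: {1,11,12,13}  [accepting]
'a' @ 5: {1,11,12,13}  [accepting]
end set {1,11,12,13} — state 1 in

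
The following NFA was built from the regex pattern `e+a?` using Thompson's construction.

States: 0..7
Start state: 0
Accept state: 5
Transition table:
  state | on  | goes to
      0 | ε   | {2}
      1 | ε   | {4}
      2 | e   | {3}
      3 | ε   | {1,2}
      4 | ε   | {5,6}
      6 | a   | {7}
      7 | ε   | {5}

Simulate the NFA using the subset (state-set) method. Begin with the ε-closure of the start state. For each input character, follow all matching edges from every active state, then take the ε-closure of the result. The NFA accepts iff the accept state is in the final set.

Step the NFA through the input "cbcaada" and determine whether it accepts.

Answer: REJECT

Derivation:
S₀ = ε-closure({0}) = {0,2}
'c' @ 1: {}  — state set empty
rest 'bcaada' ignored (set empty)
end set {} — state 5 not in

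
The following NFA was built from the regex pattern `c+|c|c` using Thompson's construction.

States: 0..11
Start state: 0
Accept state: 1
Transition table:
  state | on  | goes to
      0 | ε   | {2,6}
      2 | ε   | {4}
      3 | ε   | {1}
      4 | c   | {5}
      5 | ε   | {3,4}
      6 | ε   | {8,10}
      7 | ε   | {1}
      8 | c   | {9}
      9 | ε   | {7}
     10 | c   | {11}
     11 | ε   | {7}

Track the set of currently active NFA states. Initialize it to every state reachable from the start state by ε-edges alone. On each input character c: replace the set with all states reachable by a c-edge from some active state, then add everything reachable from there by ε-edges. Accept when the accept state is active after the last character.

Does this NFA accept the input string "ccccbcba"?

Answer: REJECT

Derivation:
S₀ = ε-closure({0}) = {0,2,4,6,8,10}
'c' @ 1: {1,3,4,5,7,9,11}  (accept∈set)
'c' @ 2: {1,3,4,5}  (accept∈set)
'c' @ 3: {1,3,4,5}  (accept∈set)
'c' @ 4: {1,3,4,5}  (accept∈set)
'b' @ 5: {}  — dead — no transitions
rest 'cba' ignored (set empty)
final: {}; accept 1 not in set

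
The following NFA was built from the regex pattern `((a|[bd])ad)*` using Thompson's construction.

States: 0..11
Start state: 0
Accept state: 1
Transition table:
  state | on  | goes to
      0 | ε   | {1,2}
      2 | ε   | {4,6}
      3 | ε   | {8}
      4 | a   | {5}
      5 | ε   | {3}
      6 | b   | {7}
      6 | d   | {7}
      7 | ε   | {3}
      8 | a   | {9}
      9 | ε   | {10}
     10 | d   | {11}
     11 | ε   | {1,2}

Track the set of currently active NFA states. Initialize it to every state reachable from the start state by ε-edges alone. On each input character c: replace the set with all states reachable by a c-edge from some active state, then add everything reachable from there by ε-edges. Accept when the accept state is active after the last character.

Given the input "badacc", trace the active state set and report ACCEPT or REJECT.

S₀ = ε-closure({0}) = {0,1,2,4,6}
'b' @ 1: {3,7,8}
'a' @ 2: {9,10}
'd' @ 3: {1,2,4,6,11}  [accepting]
'a' @ 4: {3,5,8}
'c' @ 5: {}  — dead — no transitions
rest 'c' ignored (set empty)
after full input: {}  (accept=1 not in)

Answer: REJECT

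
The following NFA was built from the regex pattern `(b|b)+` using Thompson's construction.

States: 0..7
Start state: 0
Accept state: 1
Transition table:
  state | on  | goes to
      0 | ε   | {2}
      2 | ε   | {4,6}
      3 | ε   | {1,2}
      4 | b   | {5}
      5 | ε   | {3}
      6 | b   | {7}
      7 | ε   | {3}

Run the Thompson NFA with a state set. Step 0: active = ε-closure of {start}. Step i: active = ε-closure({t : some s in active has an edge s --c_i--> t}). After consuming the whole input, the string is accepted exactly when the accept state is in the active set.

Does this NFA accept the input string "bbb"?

initial (ε-close {0}): {0,2,4,6}
'b' @ 1: {1,2,3,4,5,6,7}  ✓accept
'b' @ 2: {1,2,3,4,5,6,7}  ✓accept
'b' @ 3: {1,2,3,4,5,6,7}  ✓accept
after full input: {1,2,3,4,5,6,7}  (accept=1 in)

Answer: ACCEPT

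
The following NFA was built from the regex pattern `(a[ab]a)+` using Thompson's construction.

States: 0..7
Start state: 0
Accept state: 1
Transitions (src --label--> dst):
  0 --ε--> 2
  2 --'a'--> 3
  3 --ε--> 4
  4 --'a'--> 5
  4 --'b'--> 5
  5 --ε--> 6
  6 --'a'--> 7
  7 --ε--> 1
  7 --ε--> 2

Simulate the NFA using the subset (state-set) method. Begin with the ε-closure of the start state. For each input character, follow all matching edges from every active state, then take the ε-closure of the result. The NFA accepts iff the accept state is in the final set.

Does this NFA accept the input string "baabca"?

Answer: REJECT

Steps:
initial (ε-close {0}): {0,2}
'b' @ 1: {}  — no active states
rest 'aabca' ignored (set empty)
final: {}; accept 1 not in set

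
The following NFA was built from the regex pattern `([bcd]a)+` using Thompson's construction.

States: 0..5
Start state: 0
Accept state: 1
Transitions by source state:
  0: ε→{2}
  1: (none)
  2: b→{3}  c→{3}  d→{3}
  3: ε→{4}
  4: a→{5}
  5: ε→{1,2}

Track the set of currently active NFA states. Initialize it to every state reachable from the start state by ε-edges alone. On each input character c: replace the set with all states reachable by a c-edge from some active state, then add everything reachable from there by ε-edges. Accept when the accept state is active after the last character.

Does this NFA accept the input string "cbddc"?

S₀ = ε-closure({0}) = {0,2}
'c' @ 1: {3,4}
'b' @ 2: {}  — state set empty
rest 'ddc' ignored (set empty)
after full input: {}  (accept=1 not in)

Answer: REJECT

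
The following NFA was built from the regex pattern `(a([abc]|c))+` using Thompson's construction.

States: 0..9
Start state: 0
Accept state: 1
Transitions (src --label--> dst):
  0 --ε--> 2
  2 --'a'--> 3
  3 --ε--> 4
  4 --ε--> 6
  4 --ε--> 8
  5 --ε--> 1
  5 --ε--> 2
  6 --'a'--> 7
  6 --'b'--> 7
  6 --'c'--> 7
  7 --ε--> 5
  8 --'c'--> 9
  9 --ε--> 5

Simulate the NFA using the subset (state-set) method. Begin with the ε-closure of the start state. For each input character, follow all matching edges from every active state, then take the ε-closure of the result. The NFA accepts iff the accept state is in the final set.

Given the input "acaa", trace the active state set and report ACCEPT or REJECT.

S₀ = ε-closure({0}) = {0,2}
'a' @ 1: {3,4,6,8}
'c' @ 2: {1,2,5,7,9}  [accepting]
'a' @ 3: {3,4,6,8}
'a' @ 4: {1,2,5,7}  [accepting]
final: {1,2,5,7}; accept 1 in set

Answer: ACCEPT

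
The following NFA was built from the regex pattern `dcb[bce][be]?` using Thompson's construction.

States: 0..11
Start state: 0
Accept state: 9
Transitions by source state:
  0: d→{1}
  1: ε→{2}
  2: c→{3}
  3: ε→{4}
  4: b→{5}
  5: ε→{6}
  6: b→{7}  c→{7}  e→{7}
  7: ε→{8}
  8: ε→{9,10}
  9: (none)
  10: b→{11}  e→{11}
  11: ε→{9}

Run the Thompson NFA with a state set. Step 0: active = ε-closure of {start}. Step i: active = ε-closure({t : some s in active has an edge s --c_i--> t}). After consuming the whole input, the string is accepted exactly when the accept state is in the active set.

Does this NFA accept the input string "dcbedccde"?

S₀ = ε-closure({0}) = {0}
'd' @ 1: {1,2}
'c' @ 2: {3,4}
'b' @ 3: {5,6}
'e' @ 4: {7,8,9,10}  [accepting]
'd' @ 5: {}  — dead — no transitions
rest 'ccde' ignored (set empty)
final: {}; accept 9 not in set

Answer: REJECT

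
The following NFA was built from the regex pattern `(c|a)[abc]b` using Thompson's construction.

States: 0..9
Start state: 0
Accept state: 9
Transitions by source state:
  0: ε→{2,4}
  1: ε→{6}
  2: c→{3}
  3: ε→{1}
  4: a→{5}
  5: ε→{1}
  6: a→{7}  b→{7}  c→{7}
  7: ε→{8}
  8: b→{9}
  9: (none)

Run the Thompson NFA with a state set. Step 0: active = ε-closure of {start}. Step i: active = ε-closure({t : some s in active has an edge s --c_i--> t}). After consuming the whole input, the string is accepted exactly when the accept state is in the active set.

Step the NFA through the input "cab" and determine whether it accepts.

initial (ε-close {0}): {0,2,4}
'c' @ 1: {1,3,6}
'a' @ 2: {7,8}
'b' @ 3: {9}  ✓accept
end set {9} — state 9 in

Answer: ACCEPT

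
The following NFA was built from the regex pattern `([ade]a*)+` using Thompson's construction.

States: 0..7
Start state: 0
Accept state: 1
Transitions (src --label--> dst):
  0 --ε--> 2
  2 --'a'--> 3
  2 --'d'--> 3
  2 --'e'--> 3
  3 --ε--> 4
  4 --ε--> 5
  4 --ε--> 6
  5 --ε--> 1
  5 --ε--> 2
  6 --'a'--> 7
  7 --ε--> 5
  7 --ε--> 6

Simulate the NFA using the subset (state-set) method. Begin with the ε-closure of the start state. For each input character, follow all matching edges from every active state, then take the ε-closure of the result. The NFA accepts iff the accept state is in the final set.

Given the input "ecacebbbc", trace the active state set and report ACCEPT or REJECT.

Answer: REJECT

Steps:
S₀ = ε-closure({0}) = {0,2}
'e' @ 1: {1,2,3,4,5,6}  ✓accept
'c' @ 2: {}  — state set empty
rest 'acebbbc' ignored (set empty)
end set {} — state 1 not in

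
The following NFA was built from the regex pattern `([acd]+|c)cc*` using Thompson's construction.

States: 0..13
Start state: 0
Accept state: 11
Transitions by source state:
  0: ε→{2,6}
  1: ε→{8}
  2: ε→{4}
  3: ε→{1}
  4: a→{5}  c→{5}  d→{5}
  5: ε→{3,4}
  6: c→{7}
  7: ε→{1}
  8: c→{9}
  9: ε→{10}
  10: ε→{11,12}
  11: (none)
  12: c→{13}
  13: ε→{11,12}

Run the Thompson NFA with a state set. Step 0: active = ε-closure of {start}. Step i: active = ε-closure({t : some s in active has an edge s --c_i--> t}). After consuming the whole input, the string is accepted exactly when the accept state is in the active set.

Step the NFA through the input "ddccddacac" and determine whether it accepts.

S₀ = ε-closure({0}) = {0,2,4,6}
'd' @ 1: {1,3,4,5,8}
'd' @ 2: {1,3,4,5,8}
'c' @ 3: {1,3,4,5,8,9,10,11,12}  (accept∈set)
'c' @ 4: {1,3,4,5,8,9,10,11,12,13}  (accept∈set)
'd' @ 5: {1,3,4,5,8}
'd' @ 6: {1,3,4,5,8}
'a' @ 7: {1,3,4,5,8}
'c' @ 8: {1,3,4,5,8,9,10,11,12}  (accept∈set)
'a' @ 9: {1,3,4,5,8}
'c' @ 10: {1,3,4,5,8,9,10,11,12}  (accept∈set)
final: {1,3,4,5,8,9,10,11,12}; accept 11 in set

Answer: ACCEPT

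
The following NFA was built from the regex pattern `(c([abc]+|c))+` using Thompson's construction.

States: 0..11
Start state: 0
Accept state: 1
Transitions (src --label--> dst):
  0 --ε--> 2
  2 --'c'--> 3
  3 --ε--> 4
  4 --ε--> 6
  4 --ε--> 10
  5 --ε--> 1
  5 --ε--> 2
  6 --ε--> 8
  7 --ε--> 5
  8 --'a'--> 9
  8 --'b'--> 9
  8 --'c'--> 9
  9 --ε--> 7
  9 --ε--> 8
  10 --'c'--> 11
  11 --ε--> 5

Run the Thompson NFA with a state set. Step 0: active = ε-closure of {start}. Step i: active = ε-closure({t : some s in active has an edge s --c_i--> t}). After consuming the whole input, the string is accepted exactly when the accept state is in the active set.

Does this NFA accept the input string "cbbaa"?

Answer: ACCEPT

Derivation:
initial (ε-close {0}): {0,2}
'c' @ 1: {3,4,6,8,10}
'b' @ 2: {1,2,5,7,8,9}  (accept∈set)
'b' @ 3: {1,2,5,7,8,9}  (accept∈set)
'a' @ 4: {1,2,5,7,8,9}  (accept∈set)
'a' @ 5: {1,2,5,7,8,9}  (accept∈set)
after full input: {1,2,5,7,8,9}  (accept=1 in)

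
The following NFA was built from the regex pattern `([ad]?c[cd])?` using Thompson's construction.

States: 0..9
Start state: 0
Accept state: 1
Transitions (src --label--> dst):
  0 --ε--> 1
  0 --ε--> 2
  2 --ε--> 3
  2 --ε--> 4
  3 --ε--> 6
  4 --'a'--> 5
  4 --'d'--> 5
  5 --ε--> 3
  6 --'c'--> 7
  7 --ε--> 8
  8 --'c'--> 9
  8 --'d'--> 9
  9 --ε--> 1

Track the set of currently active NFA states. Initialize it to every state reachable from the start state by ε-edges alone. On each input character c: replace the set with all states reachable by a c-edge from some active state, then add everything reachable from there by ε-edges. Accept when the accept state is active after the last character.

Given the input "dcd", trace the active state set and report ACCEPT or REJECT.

start: ε-closure({0}) = {0,1,2,3,4,6}
'd' @ 1: {3,5,6}
'c' @ 2: {7,8}
'd' @ 3: {1,9}  (accept∈set)
end set {1,9} — state 1 in

Answer: ACCEPT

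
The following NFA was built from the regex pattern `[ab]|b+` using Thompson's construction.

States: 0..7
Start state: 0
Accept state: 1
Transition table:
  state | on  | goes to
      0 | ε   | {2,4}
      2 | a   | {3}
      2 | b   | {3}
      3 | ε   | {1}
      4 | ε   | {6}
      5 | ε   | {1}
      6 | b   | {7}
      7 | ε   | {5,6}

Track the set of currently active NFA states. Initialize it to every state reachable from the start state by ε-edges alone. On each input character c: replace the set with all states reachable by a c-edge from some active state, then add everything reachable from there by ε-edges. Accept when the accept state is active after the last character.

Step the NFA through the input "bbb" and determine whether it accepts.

Answer: ACCEPT

Steps:
start: ε-closure({0}) = {0,2,4,6}
'b' @ 1: {1,3,5,6,7}  (accept∈set)
'b' @ 2: {1,5,6,7}  (accept∈set)
'b' @ 3: {1,5,6,7}  (accept∈set)
end set {1,5,6,7} — state 1 in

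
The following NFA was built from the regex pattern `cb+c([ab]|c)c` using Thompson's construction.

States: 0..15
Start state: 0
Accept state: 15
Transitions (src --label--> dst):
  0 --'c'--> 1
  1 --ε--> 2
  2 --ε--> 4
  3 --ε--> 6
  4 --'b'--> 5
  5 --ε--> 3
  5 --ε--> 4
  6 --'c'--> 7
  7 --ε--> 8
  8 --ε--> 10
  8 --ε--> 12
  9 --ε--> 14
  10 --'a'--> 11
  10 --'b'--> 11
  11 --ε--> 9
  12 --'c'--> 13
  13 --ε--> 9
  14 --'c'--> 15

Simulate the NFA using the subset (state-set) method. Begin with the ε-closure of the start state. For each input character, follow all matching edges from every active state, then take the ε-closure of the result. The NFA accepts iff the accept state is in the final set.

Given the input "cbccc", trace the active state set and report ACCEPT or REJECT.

Answer: ACCEPT

Derivation:
start: ε-closure({0}) = {0}
'c' @ 1: {1,2,4}
'b' @ 2: {3,4,5,6}
'c' @ 3: {7,8,10,12}
'c' @ 4: {9,13,14}
'c' @ 5: {15}  (accept∈set)
end set {15} — state 15 in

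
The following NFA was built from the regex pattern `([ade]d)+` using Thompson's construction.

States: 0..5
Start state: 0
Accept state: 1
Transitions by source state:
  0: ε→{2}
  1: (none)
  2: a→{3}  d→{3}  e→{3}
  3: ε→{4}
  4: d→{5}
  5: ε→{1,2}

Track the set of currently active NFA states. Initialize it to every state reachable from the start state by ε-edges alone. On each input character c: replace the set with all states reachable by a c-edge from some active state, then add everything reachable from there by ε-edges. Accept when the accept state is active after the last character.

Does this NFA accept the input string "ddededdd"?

Answer: ACCEPT

Trace:
initial (ε-close {0}): {0,2}
'd' @ 1: {3,4}
'd' @ 2: {1,2,5}  (accept∈set)
'e' @ 3: {3,4}
'd' @ 4: {1,2,5}  (accept∈set)
'e' @ 5: {3,4}
'd' @ 6: {1,2,5}  (accept∈set)
'd' @ 7: {3,4}
'd' @ 8: {1,2,5}  (accept∈set)
after full input: {1,2,5}  (accept=1 in)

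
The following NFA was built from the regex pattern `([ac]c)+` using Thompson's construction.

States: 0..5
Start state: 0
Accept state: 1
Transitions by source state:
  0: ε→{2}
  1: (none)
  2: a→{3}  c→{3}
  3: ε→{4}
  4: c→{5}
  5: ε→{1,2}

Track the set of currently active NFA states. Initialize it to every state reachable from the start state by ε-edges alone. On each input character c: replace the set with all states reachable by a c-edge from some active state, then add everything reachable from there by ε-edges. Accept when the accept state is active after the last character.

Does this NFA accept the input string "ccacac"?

start: ε-closure({0}) = {0,2}
'c' @ 1: {3,4}
'c' @ 2: {1,2,5}  ✓accept
'a' @ 3: {3,4}
'c' @ 4: {1,2,5}  ✓accept
'a' @ 5: {3,4}
'c' @ 6: {1,2,5}  ✓accept
end set {1,2,5} — state 1 in

Answer: ACCEPT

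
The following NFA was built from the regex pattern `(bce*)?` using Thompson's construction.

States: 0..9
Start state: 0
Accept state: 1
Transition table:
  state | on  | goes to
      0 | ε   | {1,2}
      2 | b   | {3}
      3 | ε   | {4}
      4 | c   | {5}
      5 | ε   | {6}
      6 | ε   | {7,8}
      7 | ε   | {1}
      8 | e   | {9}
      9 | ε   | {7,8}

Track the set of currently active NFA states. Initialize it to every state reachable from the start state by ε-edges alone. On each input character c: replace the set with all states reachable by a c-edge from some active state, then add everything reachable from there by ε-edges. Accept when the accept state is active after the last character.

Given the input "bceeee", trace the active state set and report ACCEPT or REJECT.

initial (ε-close {0}): {0,1,2}
'b' @ 1: {3,4}
'c' @ 2: {1,5,6,7,8}  ✓accept
'e' @ 3: {1,7,8,9}  ✓accept
'e' @ 4: {1,7,8,9}  ✓accept
'e' @ 5: {1,7,8,9}  ✓accept
'e' @ 6: {1,7,8,9}  ✓accept
end set {1,7,8,9} — state 1 in

Answer: ACCEPT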